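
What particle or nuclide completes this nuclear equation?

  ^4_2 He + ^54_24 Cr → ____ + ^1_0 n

Conserve mass number: 4 + 54 = A + 1, so A = 57.
Conserve atomic number: 2 + 24 = Z + 0, so Z = 26.
Z = 26 is iron, so the species is ^57_26 Fe.

Fe-57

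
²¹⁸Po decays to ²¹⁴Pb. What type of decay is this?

alpha decay

ΔA = 214 − 218 = -4; ΔZ = 82 − 84 = -2.
A drops by 4 and Z drops by 2 — the signature of alpha emission.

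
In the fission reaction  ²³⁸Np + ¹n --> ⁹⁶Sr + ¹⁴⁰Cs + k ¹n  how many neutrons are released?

3

Conserve mass number: 239 = 96 + 140 + k, so k = 239 − 236 = 3.
Check atomic number: 93 = 38 + 55 + 0 = 93. ✓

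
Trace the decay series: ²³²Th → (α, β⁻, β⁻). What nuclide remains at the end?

Th-228

Start: (A, Z) = (232, 90).
After α: (228, 88).
After β⁻: (228, 89).
After β⁻: (228, 90).
Z = 90 is thorium.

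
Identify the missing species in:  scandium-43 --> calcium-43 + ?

Conserve mass number: 43 = 43 + A, so A = 0.
Conserve atomic number: 21 = 20 + Z, so Z = 1.
A = 0 and Z = 1 is e⁺ — a positron.

positron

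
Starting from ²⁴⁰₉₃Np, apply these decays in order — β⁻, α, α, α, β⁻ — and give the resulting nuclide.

Start: (A, Z) = (240, 93).
After β⁻: (240, 94).
After α: (236, 92).
After α: (232, 90).
After α: (228, 88).
After β⁻: (228, 89).
Z = 89 is actinium.

Ac-228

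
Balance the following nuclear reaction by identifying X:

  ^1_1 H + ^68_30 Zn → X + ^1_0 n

Ga-68

Conserve mass number: 1 + 68 = A + 1, so A = 68.
Conserve atomic number: 1 + 30 = Z + 0, so Z = 31.
Z = 31 is gallium, so the species is ^68_31 Ga.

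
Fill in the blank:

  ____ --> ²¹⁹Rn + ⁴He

Conserve mass number: A = 219 + 4, so A = 223.
Conserve atomic number: Z = 86 + 2, so Z = 88.
Z = 88 is radium, so the species is ²²³Ra.

Ra-223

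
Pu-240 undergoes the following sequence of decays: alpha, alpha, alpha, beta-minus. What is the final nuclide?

Start: (A, Z) = (240, 94).
After α: (236, 92).
After α: (232, 90).
After α: (228, 88).
After β⁻: (228, 89).
Z = 89 is actinium.

Ac-228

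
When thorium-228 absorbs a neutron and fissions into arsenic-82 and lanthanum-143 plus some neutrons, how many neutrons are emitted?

Conserve mass number: 229 = 82 + 143 + k, so k = 229 − 225 = 4.
Check atomic number: 90 = 33 + 57 + 0 = 90. ✓

4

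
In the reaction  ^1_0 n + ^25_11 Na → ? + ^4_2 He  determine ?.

F-22

Conserve mass number: 1 + 25 = A + 4, so A = 22.
Conserve atomic number: 0 + 11 = Z + 2, so Z = 9.
Z = 9 is fluorine, so the species is ^22_9 F.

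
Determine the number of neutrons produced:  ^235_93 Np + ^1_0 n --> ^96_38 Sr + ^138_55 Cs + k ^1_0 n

Conserve mass number: 236 = 96 + 138 + k, so k = 236 − 234 = 2.
Check atomic number: 93 = 38 + 55 + 0 = 93. ✓

2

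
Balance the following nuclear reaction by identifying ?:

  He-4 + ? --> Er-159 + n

Conserve mass number: 4 + A = 159 + 1, so A = 156.
Conserve atomic number: 2 + Z = 68 + 0, so Z = 66.
Z = 66 is dysprosium, so the species is Dy-156.

Dy-156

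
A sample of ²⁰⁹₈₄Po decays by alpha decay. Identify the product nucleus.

Pb-205

Alpha decay: mass number changes by -4, atomic number by -2.
A: 209 − 4 = 205; Z: 84 − 2 = 82.
Z = 82 is lead, so the daughter is ²⁰⁵₈₂Pb.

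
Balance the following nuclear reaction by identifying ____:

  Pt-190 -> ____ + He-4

Os-186

Conserve mass number: 190 = A + 4, so A = 186.
Conserve atomic number: 78 = Z + 2, so Z = 76.
Z = 76 is osmium, so the species is Os-186.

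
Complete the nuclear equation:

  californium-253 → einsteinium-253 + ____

Conserve mass number: 253 = 253 + A, so A = 0.
Conserve atomic number: 98 = 99 + Z, so Z = -1.
A = 0 and Z = -1 is e⁻ — a beta-minus particle.

beta-minus particle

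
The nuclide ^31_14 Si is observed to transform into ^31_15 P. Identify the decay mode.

beta-minus decay

ΔA = 31 − 31 = 0; ΔZ = 15 − 14 = +1.
A is unchanged and Z rises by 1 — a neutron has become a proton (β⁻ decay).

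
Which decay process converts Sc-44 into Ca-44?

ΔA = 44 − 44 = 0; ΔZ = 20 − 21 = -1.
A is unchanged and Z drops by 1 — a proton has become a neutron (β⁺ emission or electron capture).

beta-plus decay or electron capture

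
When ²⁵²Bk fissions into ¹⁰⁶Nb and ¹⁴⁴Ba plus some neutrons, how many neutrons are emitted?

Conserve mass number: 252 = 106 + 144 + k, so k = 252 − 250 = 2.
Check atomic number: 97 = 41 + 56 + 0 = 97. ✓

2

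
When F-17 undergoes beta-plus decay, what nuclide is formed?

Beta-plus decay: mass number changes by +0, atomic number by -1.
A: 17 = 17; Z: 9 − 1 = 8.
Z = 8 is oxygen, so the daughter is O-17.

O-17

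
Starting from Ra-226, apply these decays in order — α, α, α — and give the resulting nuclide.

Pb-214

Start: (A, Z) = (226, 88).
After α: (222, 86).
After α: (218, 84).
After α: (214, 82).
Z = 82 is lead.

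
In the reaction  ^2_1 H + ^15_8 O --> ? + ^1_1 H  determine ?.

O-16

Conserve mass number: 2 + 15 = A + 1, so A = 16.
Conserve atomic number: 1 + 8 = Z + 1, so Z = 8.
Z = 8 is oxygen, so the species is ^16_8 O.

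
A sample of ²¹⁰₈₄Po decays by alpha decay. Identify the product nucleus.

Alpha decay: mass number changes by -4, atomic number by -2.
A: 210 − 4 = 206; Z: 84 − 2 = 82.
Z = 82 is lead, so the daughter is ²⁰⁶₈₂Pb.

Pb-206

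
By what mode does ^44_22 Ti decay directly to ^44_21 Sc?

ΔA = 44 − 44 = 0; ΔZ = 21 − 22 = -1.
A is unchanged and Z drops by 1 — a proton has become a neutron (β⁺ emission or electron capture).

beta-plus decay or electron capture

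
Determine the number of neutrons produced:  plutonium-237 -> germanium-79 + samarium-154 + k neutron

4

Conserve mass number: 237 = 79 + 154 + k, so k = 237 − 233 = 4.
Check atomic number: 94 = 32 + 62 + 0 = 94. ✓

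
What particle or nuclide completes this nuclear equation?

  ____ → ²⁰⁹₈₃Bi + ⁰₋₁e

Conserve mass number: A = 209 + 0, so A = 209.
Conserve atomic number: Z = 83 − 1, so Z = 82.
Z = 82 is lead, so the species is ²⁰⁹₈₂Pb.

Pb-209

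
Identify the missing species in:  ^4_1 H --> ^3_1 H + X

Conserve mass number: 4 = 3 + A, so A = 1.
Conserve atomic number: 1 = 1 + Z, so Z = 0.
A = 1 and Z = 0 is ^1_0 n — a neutron.

neutron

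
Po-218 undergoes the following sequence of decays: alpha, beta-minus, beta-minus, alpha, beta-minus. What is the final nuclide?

Start: (A, Z) = (218, 84).
After α: (214, 82).
After β⁻: (214, 83).
After β⁻: (214, 84).
After α: (210, 82).
After β⁻: (210, 83).
Z = 83 is bismuth.

Bi-210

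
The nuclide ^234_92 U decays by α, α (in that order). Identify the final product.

Ra-226

Start: (A, Z) = (234, 92).
After α: (230, 90).
After α: (226, 88).
Z = 88 is radium.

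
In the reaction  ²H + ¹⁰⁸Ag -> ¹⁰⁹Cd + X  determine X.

Conserve mass number: 2 + 108 = 109 + A, so A = 1.
Conserve atomic number: 1 + 47 = 48 + Z, so Z = 0.
A = 1 and Z = 0 is ¹n — a neutron.

neutron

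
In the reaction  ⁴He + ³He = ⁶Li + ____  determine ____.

proton

Conserve mass number: 4 + 3 = 6 + A, so A = 1.
Conserve atomic number: 2 + 2 = 3 + Z, so Z = 1.
A = 1 and Z = 1 is ¹H — a proton.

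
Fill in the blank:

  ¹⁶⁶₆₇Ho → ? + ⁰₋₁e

Er-166

Conserve mass number: 166 = A + 0, so A = 166.
Conserve atomic number: 67 = Z − 1, so Z = 68.
Z = 68 is erbium, so the species is ¹⁶⁶₆₈Er.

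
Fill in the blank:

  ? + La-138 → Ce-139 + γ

Conserve mass number: A + 138 = 139 + 0, so A = 1.
Conserve atomic number: Z + 57 = 58 + 0, so Z = 1.
A = 1 and Z = 1 is H-1 — a proton.

proton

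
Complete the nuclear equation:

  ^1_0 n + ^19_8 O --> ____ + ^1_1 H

N-19

Conserve mass number: 1 + 19 = A + 1, so A = 19.
Conserve atomic number: 0 + 8 = Z + 1, so Z = 7.
Z = 7 is nitrogen, so the species is ^19_7 N.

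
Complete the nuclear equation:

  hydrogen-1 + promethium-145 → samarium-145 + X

neutron

Conserve mass number: 1 + 145 = 145 + A, so A = 1.
Conserve atomic number: 1 + 61 = 62 + Z, so Z = 0.
A = 1 and Z = 0 is neutron — a neutron.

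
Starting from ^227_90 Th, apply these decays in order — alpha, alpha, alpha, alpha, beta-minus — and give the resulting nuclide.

Bi-211

Start: (A, Z) = (227, 90).
After α: (223, 88).
After α: (219, 86).
After α: (215, 84).
After α: (211, 82).
After β⁻: (211, 83).
Z = 83 is bismuth.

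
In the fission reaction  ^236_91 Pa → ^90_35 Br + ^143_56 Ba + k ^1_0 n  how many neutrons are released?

Conserve mass number: 236 = 90 + 143 + k, so k = 236 − 233 = 3.
Check atomic number: 91 = 35 + 56 + 0 = 91. ✓

3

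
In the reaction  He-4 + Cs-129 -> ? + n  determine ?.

Conserve mass number: 4 + 129 = A + 1, so A = 132.
Conserve atomic number: 2 + 55 = Z + 0, so Z = 57.
Z = 57 is lanthanum, so the species is La-132.

La-132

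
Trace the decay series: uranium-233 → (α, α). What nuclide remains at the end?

Start: (A, Z) = (233, 92).
After α: (229, 90).
After α: (225, 88).
Z = 88 is radium.

Ra-225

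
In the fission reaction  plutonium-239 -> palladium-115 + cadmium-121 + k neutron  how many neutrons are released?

3

Conserve mass number: 239 = 115 + 121 + k, so k = 239 − 236 = 3.
Check atomic number: 94 = 46 + 48 + 0 = 94. ✓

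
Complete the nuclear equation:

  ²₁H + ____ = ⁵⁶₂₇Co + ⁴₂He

Ni-58

Conserve mass number: 2 + A = 56 + 4, so A = 58.
Conserve atomic number: 1 + Z = 27 + 2, so Z = 28.
Z = 28 is nickel, so the species is ⁵⁸₂₈Ni.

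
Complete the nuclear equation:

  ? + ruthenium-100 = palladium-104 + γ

alpha particle

Conserve mass number: A + 100 = 104 + 0, so A = 4.
Conserve atomic number: Z + 44 = 46 + 0, so Z = 2.
A = 4 and Z = 2 is helium-4 — an alpha particle.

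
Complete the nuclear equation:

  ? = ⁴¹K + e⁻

Conserve mass number: A = 41 + 0, so A = 41.
Conserve atomic number: Z = 19 − 1, so Z = 18.
Z = 18 is argon, so the species is ⁴¹Ar.

Ar-41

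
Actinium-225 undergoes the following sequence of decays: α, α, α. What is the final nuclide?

Start: (A, Z) = (225, 89).
After α: (221, 87).
After α: (217, 85).
After α: (213, 83).
Z = 83 is bismuth.

Bi-213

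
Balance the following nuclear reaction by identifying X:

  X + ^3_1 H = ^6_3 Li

He-3

Conserve mass number: A + 3 = 6, so A = 3.
Conserve atomic number: Z + 1 = 3, so Z = 2.
Z = 2 is helium, so the species is ^3_2 He.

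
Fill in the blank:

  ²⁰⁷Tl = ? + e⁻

Pb-207

Conserve mass number: 207 = A + 0, so A = 207.
Conserve atomic number: 81 = Z − 1, so Z = 82.
Z = 82 is lead, so the species is ²⁰⁷Pb.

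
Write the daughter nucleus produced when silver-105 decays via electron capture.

Pd-105

Electron capture: mass number changes by +0, atomic number by -1.
A: 105 = 105; Z: 47 − 1 = 46.
Z = 46 is palladium, so the daughter is palladium-105.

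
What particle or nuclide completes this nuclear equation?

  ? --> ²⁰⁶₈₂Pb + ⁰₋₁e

Tl-206

Conserve mass number: A = 206 + 0, so A = 206.
Conserve atomic number: Z = 82 − 1, so Z = 81.
Z = 81 is thallium, so the species is ²⁰⁶₈₁Tl.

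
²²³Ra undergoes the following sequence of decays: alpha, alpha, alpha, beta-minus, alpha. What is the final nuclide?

Tl-207

Start: (A, Z) = (223, 88).
After α: (219, 86).
After α: (215, 84).
After α: (211, 82).
After β⁻: (211, 83).
After α: (207, 81).
Z = 81 is thallium.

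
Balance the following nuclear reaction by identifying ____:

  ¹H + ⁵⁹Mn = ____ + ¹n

Fe-59

Conserve mass number: 1 + 59 = A + 1, so A = 59.
Conserve atomic number: 1 + 25 = Z + 0, so Z = 26.
Z = 26 is iron, so the species is ⁵⁹Fe.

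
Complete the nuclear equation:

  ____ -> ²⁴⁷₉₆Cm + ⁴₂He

Cf-251

Conserve mass number: A = 247 + 4, so A = 251.
Conserve atomic number: Z = 96 + 2, so Z = 98.
Z = 98 is californium, so the species is ²⁵¹₉₈Cf.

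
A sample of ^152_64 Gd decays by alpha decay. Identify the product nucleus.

Sm-148

Alpha decay: mass number changes by -4, atomic number by -2.
A: 152 − 4 = 148; Z: 64 − 2 = 62.
Z = 62 is samarium, so the daughter is ^148_62 Sm.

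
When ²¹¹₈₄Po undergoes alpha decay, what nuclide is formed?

Alpha decay: mass number changes by -4, atomic number by -2.
A: 211 − 4 = 207; Z: 84 − 2 = 82.
Z = 82 is lead, so the daughter is ²⁰⁷₈₂Pb.

Pb-207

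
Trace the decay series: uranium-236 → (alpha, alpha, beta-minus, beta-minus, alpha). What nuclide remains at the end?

Ra-224

Start: (A, Z) = (236, 92).
After α: (232, 90).
After α: (228, 88).
After β⁻: (228, 89).
After β⁻: (228, 90).
After α: (224, 88).
Z = 88 is radium.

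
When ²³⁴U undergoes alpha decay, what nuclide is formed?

Alpha decay: mass number changes by -4, atomic number by -2.
A: 234 − 4 = 230; Z: 92 − 2 = 90.
Z = 90 is thorium, so the daughter is ²³⁰Th.

Th-230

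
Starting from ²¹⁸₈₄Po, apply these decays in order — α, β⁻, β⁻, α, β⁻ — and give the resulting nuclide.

Start: (A, Z) = (218, 84).
After α: (214, 82).
After β⁻: (214, 83).
After β⁻: (214, 84).
After α: (210, 82).
After β⁻: (210, 83).
Z = 83 is bismuth.

Bi-210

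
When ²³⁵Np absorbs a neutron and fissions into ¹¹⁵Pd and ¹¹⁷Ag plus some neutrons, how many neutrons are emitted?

Conserve mass number: 236 = 115 + 117 + k, so k = 236 − 232 = 4.
Check atomic number: 93 = 46 + 47 + 0 = 93. ✓

4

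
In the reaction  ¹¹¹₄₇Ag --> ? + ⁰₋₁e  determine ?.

Cd-111

Conserve mass number: 111 = A + 0, so A = 111.
Conserve atomic number: 47 = Z − 1, so Z = 48.
Z = 48 is cadmium, so the species is ¹¹¹₄₈Cd.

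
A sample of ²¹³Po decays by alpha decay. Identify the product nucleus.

Pb-209

Alpha decay: mass number changes by -4, atomic number by -2.
A: 213 − 4 = 209; Z: 84 − 2 = 82.
Z = 82 is lead, so the daughter is ²⁰⁹Pb.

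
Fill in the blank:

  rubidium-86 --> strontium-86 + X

Conserve mass number: 86 = 86 + A, so A = 0.
Conserve atomic number: 37 = 38 + Z, so Z = -1.
A = 0 and Z = -1 is e⁻ — a beta-minus particle.

beta-minus particle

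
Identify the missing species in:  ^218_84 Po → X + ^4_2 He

Conserve mass number: 218 = A + 4, so A = 214.
Conserve atomic number: 84 = Z + 2, so Z = 82.
Z = 82 is lead, so the species is ^214_82 Pb.

Pb-214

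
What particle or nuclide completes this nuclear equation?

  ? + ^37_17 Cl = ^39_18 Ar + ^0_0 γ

Conserve mass number: A + 37 = 39 + 0, so A = 2.
Conserve atomic number: Z + 17 = 18 + 0, so Z = 1.
A = 2 and Z = 1 is ^2_1 H — a deuteron.

deuteron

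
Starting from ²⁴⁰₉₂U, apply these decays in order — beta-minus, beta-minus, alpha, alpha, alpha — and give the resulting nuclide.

Ra-228

Start: (A, Z) = (240, 92).
After β⁻: (240, 93).
After β⁻: (240, 94).
After α: (236, 92).
After α: (232, 90).
After α: (228, 88).
Z = 88 is radium.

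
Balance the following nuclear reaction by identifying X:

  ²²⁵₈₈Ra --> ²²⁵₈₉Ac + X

beta-minus particle

Conserve mass number: 225 = 225 + A, so A = 0.
Conserve atomic number: 88 = 89 + Z, so Z = -1.
A = 0 and Z = -1 is ⁰₋₁e — a beta-minus particle.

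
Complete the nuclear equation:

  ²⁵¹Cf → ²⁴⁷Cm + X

alpha particle

Conserve mass number: 251 = 247 + A, so A = 4.
Conserve atomic number: 98 = 96 + Z, so Z = 2.
A = 4 and Z = 2 is ⁴He — an alpha particle.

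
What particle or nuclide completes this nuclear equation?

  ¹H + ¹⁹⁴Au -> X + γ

Hg-195

Conserve mass number: 1 + 194 = A + 0, so A = 195.
Conserve atomic number: 1 + 79 = Z + 0, so Z = 80.
Z = 80 is mercury, so the species is ¹⁹⁵Hg.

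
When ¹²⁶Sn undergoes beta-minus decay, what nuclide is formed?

Sb-126

Beta-minus decay: mass number changes by +0, atomic number by +1.
A: 126 = 126; Z: 50 + 1 = 51.
Z = 51 is antimony, so the daughter is ¹²⁶Sb.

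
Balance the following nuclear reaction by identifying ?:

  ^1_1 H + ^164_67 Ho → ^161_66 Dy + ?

alpha particle

Conserve mass number: 1 + 164 = 161 + A, so A = 4.
Conserve atomic number: 1 + 67 = 66 + Z, so Z = 2.
A = 4 and Z = 2 is ^4_2 He — an alpha particle.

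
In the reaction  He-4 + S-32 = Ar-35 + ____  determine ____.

neutron

Conserve mass number: 4 + 32 = 35 + A, so A = 1.
Conserve atomic number: 2 + 16 = 18 + Z, so Z = 0.
A = 1 and Z = 0 is n — a neutron.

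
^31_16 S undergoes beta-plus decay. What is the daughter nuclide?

P-31

Beta-plus decay: mass number changes by +0, atomic number by -1.
A: 31 = 31; Z: 16 − 1 = 15.
Z = 15 is phosphorus, so the daughter is ^31_15 P.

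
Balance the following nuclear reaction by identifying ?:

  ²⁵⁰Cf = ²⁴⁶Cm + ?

Conserve mass number: 250 = 246 + A, so A = 4.
Conserve atomic number: 98 = 96 + Z, so Z = 2.
A = 4 and Z = 2 is ⁴He — an alpha particle.

alpha particle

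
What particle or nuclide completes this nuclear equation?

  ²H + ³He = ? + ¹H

He-4

Conserve mass number: 2 + 3 = A + 1, so A = 4.
Conserve atomic number: 1 + 2 = Z + 1, so Z = 2.
A = 4 and Z = 2 is ⁴He — an alpha particle.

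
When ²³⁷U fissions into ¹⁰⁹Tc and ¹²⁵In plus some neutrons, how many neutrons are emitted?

3

Conserve mass number: 237 = 109 + 125 + k, so k = 237 − 234 = 3.
Check atomic number: 92 = 43 + 49 + 0 = 92. ✓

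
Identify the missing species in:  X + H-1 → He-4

triton

Conserve mass number: A + 1 = 4, so A = 3.
Conserve atomic number: Z + 1 = 2, so Z = 1.
A = 3 and Z = 1 is H-3 — a triton.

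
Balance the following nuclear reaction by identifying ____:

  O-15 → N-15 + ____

positron

Conserve mass number: 15 = 15 + A, so A = 0.
Conserve atomic number: 8 = 7 + Z, so Z = 1.
A = 0 and Z = 1 is e⁺ — a positron.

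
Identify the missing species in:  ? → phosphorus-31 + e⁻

Conserve mass number: A = 31 + 0, so A = 31.
Conserve atomic number: Z = 15 − 1, so Z = 14.
Z = 14 is silicon, so the species is silicon-31.

Si-31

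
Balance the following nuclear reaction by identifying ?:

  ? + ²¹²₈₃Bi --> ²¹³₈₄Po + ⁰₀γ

Conserve mass number: A + 212 = 213 + 0, so A = 1.
Conserve atomic number: Z + 83 = 84 + 0, so Z = 1.
A = 1 and Z = 1 is ¹₁H — a proton.

proton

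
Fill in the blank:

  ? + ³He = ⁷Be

alpha particle

Conserve mass number: A + 3 = 7, so A = 4.
Conserve atomic number: Z + 2 = 4, so Z = 2.
A = 4 and Z = 2 is ⁴He — an alpha particle.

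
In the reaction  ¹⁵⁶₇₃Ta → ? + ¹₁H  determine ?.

Conserve mass number: 156 = A + 1, so A = 155.
Conserve atomic number: 73 = Z + 1, so Z = 72.
Z = 72 is hafnium, so the species is ¹⁵⁵₇₂Hf.

Hf-155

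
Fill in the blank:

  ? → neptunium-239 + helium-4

Conserve mass number: A = 239 + 4, so A = 243.
Conserve atomic number: Z = 93 + 2, so Z = 95.
Z = 95 is americium, so the species is americium-243.

Am-243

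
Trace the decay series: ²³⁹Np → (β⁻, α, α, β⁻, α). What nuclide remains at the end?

Start: (A, Z) = (239, 93).
After β⁻: (239, 94).
After α: (235, 92).
After α: (231, 90).
After β⁻: (231, 91).
After α: (227, 89).
Z = 89 is actinium.

Ac-227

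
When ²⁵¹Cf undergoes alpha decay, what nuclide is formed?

Alpha decay: mass number changes by -4, atomic number by -2.
A: 251 − 4 = 247; Z: 98 − 2 = 96.
Z = 96 is curium, so the daughter is ²⁴⁷Cm.

Cm-247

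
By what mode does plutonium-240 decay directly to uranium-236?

alpha decay

ΔA = 236 − 240 = -4; ΔZ = 92 − 94 = -2.
A drops by 4 and Z drops by 2 — the signature of alpha emission.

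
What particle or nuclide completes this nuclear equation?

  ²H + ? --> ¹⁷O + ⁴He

Conserve mass number: 2 + A = 17 + 4, so A = 19.
Conserve atomic number: 1 + Z = 8 + 2, so Z = 9.
Z = 9 is fluorine, so the species is ¹⁹F.

F-19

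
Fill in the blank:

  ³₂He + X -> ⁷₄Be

alpha particle

Conserve mass number: 3 + A = 7, so A = 4.
Conserve atomic number: 2 + Z = 4, so Z = 2.
A = 4 and Z = 2 is ⁴₂He — an alpha particle.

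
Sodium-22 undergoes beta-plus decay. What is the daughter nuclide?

Beta-plus decay: mass number changes by +0, atomic number by -1.
A: 22 = 22; Z: 11 − 1 = 10.
Z = 10 is neon, so the daughter is neon-22.

Ne-22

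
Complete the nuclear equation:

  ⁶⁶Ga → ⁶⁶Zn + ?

positron

Conserve mass number: 66 = 66 + A, so A = 0.
Conserve atomic number: 31 = 30 + Z, so Z = 1.
A = 0 and Z = 1 is e⁺ — a positron.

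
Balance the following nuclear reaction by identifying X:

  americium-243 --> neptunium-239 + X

alpha particle

Conserve mass number: 243 = 239 + A, so A = 4.
Conserve atomic number: 95 = 93 + Z, so Z = 2.
A = 4 and Z = 2 is helium-4 — an alpha particle.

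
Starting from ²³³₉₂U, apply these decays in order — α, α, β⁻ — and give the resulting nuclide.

Ac-225

Start: (A, Z) = (233, 92).
After α: (229, 90).
After α: (225, 88).
After β⁻: (225, 89).
Z = 89 is actinium.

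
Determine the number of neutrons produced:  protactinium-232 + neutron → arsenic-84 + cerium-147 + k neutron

Conserve mass number: 233 = 84 + 147 + k, so k = 233 − 231 = 2.
Check atomic number: 91 = 33 + 58 + 0 = 91. ✓

2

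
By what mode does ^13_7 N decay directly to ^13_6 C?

beta-plus decay or electron capture

ΔA = 13 − 13 = 0; ΔZ = 6 − 7 = -1.
A is unchanged and Z drops by 1 — a proton has become a neutron (β⁺ emission or electron capture).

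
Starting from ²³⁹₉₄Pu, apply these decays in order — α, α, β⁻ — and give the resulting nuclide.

Pa-231

Start: (A, Z) = (239, 94).
After α: (235, 92).
After α: (231, 90).
After β⁻: (231, 91).
Z = 91 is protactinium.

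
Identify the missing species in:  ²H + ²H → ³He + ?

Conserve mass number: 2 + 2 = 3 + A, so A = 1.
Conserve atomic number: 1 + 1 = 2 + Z, so Z = 0.
A = 1 and Z = 0 is ¹n — a neutron.

neutron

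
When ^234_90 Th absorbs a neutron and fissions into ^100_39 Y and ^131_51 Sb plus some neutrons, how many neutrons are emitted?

4

Conserve mass number: 235 = 100 + 131 + k, so k = 235 − 231 = 4.
Check atomic number: 90 = 39 + 51 + 0 = 90. ✓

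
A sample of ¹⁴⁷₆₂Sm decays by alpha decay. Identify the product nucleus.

Nd-143

Alpha decay: mass number changes by -4, atomic number by -2.
A: 147 − 4 = 143; Z: 62 − 2 = 60.
Z = 60 is neodymium, so the daughter is ¹⁴³₆₀Nd.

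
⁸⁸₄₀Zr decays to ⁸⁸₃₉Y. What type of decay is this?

ΔA = 88 − 88 = 0; ΔZ = 39 − 40 = -1.
A is unchanged and Z drops by 1 — a proton has become a neutron (β⁺ emission or electron capture).

beta-plus decay or electron capture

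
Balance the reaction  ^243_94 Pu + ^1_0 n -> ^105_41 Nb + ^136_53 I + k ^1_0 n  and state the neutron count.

Conserve mass number: 244 = 105 + 136 + k, so k = 244 − 241 = 3.
Check atomic number: 94 = 41 + 53 + 0 = 94. ✓

3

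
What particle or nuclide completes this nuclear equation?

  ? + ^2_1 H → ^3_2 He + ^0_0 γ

proton

Conserve mass number: A + 2 = 3 + 0, so A = 1.
Conserve atomic number: Z + 1 = 2 + 0, so Z = 1.
A = 1 and Z = 1 is ^1_1 H — a proton.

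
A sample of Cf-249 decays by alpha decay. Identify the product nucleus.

Cm-245

Alpha decay: mass number changes by -4, atomic number by -2.
A: 249 − 4 = 245; Z: 98 − 2 = 96.
Z = 96 is curium, so the daughter is Cm-245.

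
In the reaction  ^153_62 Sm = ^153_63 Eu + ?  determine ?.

Conserve mass number: 153 = 153 + A, so A = 0.
Conserve atomic number: 62 = 63 + Z, so Z = -1.
A = 0 and Z = -1 is ^0_-1 e — a beta-minus particle.

beta-minus particle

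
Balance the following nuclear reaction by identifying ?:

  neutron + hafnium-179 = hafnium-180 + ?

gamma ray

Conserve mass number: 1 + 179 = 180 + A, so A = 0.
Conserve atomic number: 0 + 72 = 72 + Z, so Z = 0.
A = 0 and Z = 0 is γ — a gamma ray.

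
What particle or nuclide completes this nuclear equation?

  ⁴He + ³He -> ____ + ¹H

Conserve mass number: 4 + 3 = A + 1, so A = 6.
Conserve atomic number: 2 + 2 = Z + 1, so Z = 3.
Z = 3 is lithium, so the species is ⁶Li.

Li-6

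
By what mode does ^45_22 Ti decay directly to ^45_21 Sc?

ΔA = 45 − 45 = 0; ΔZ = 21 − 22 = -1.
A is unchanged and Z drops by 1 — a proton has become a neutron (β⁺ emission or electron capture).

beta-plus decay or electron capture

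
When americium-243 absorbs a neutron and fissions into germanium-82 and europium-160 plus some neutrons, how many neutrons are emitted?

2

Conserve mass number: 244 = 82 + 160 + k, so k = 244 − 242 = 2.
Check atomic number: 95 = 32 + 63 + 0 = 95. ✓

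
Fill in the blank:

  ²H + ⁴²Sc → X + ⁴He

Ca-40

Conserve mass number: 2 + 42 = A + 4, so A = 40.
Conserve atomic number: 1 + 21 = Z + 2, so Z = 20.
Z = 20 is calcium, so the species is ⁴⁰Ca.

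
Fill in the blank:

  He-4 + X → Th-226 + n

Conserve mass number: 4 + A = 226 + 1, so A = 223.
Conserve atomic number: 2 + Z = 90 + 0, so Z = 88.
Z = 88 is radium, so the species is Ra-223.

Ra-223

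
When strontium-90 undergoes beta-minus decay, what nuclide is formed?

Y-90

Beta-minus decay: mass number changes by +0, atomic number by +1.
A: 90 = 90; Z: 38 + 1 = 39.
Z = 39 is yttrium, so the daughter is yttrium-90.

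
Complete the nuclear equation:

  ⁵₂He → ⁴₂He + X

Conserve mass number: 5 = 4 + A, so A = 1.
Conserve atomic number: 2 = 2 + Z, so Z = 0.
A = 1 and Z = 0 is ¹₀n — a neutron.

neutron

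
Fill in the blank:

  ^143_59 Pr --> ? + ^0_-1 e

Conserve mass number: 143 = A + 0, so A = 143.
Conserve atomic number: 59 = Z − 1, so Z = 60.
Z = 60 is neodymium, so the species is ^143_60 Nd.

Nd-143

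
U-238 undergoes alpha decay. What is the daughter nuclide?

Alpha decay: mass number changes by -4, atomic number by -2.
A: 238 − 4 = 234; Z: 92 − 2 = 90.
Z = 90 is thorium, so the daughter is Th-234.

Th-234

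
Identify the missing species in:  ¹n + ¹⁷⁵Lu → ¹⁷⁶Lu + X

gamma ray

Conserve mass number: 1 + 175 = 176 + A, so A = 0.
Conserve atomic number: 0 + 71 = 71 + Z, so Z = 0.
A = 0 and Z = 0 is γ — a gamma ray.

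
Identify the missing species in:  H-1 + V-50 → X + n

Cr-50

Conserve mass number: 1 + 50 = A + 1, so A = 50.
Conserve atomic number: 1 + 23 = Z + 0, so Z = 24.
Z = 24 is chromium, so the species is Cr-50.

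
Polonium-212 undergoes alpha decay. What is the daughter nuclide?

Pb-208

Alpha decay: mass number changes by -4, atomic number by -2.
A: 212 − 4 = 208; Z: 84 − 2 = 82.
Z = 82 is lead, so the daughter is lead-208.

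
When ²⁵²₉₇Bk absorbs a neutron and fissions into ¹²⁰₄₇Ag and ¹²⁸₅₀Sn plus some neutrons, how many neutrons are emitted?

5

Conserve mass number: 253 = 120 + 128 + k, so k = 253 − 248 = 5.
Check atomic number: 97 = 47 + 50 + 0 = 97. ✓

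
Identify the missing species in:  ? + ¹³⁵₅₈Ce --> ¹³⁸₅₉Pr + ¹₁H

alpha particle

Conserve mass number: A + 135 = 138 + 1, so A = 4.
Conserve atomic number: Z + 58 = 59 + 1, so Z = 2.
A = 4 and Z = 2 is ⁴₂He — an alpha particle.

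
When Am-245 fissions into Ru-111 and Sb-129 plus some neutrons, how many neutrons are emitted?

Conserve mass number: 245 = 111 + 129 + k, so k = 245 − 240 = 5.
Check atomic number: 95 = 44 + 51 + 0 = 95. ✓

5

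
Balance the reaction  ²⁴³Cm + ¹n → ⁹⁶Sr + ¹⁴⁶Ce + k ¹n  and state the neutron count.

2

Conserve mass number: 244 = 96 + 146 + k, so k = 244 − 242 = 2.
Check atomic number: 96 = 38 + 58 + 0 = 96. ✓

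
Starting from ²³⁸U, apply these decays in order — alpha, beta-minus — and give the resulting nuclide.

Start: (A, Z) = (238, 92).
After α: (234, 90).
After β⁻: (234, 91).
Z = 91 is protactinium.

Pa-234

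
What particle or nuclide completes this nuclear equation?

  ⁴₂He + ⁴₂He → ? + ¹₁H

Conserve mass number: 4 + 4 = A + 1, so A = 7.
Conserve atomic number: 2 + 2 = Z + 1, so Z = 3.
Z = 3 is lithium, so the species is ⁷₃Li.

Li-7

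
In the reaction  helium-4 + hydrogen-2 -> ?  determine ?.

Conserve mass number: 4 + 2 = A, so A = 6.
Conserve atomic number: 2 + 1 = Z, so Z = 3.
Z = 3 is lithium, so the species is lithium-6.

Li-6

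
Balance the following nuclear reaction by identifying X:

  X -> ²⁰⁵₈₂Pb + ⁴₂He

Conserve mass number: A = 205 + 4, so A = 209.
Conserve atomic number: Z = 82 + 2, so Z = 84.
Z = 84 is polonium, so the species is ²⁰⁹₈₄Po.

Po-209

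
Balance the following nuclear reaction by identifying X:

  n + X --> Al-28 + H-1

Conserve mass number: 1 + A = 28 + 1, so A = 28.
Conserve atomic number: 0 + Z = 13 + 1, so Z = 14.
Z = 14 is silicon, so the species is Si-28.

Si-28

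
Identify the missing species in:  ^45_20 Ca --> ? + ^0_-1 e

Conserve mass number: 45 = A + 0, so A = 45.
Conserve atomic number: 20 = Z − 1, so Z = 21.
Z = 21 is scandium, so the species is ^45_21 Sc.

Sc-45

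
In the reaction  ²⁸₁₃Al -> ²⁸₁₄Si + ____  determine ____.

beta-minus particle

Conserve mass number: 28 = 28 + A, so A = 0.
Conserve atomic number: 13 = 14 + Z, so Z = -1.
A = 0 and Z = -1 is ⁰₋₁e — a beta-minus particle.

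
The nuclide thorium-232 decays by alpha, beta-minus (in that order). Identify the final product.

Start: (A, Z) = (232, 90).
After α: (228, 88).
After β⁻: (228, 89).
Z = 89 is actinium.

Ac-228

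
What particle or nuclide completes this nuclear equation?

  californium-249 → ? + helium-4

Cm-245

Conserve mass number: 249 = A + 4, so A = 245.
Conserve atomic number: 98 = Z + 2, so Z = 96.
Z = 96 is curium, so the species is curium-245.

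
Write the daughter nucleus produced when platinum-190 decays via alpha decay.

Os-186

Alpha decay: mass number changes by -4, atomic number by -2.
A: 190 − 4 = 186; Z: 78 − 2 = 76.
Z = 76 is osmium, so the daughter is osmium-186.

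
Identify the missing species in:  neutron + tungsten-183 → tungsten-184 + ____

gamma ray

Conserve mass number: 1 + 183 = 184 + A, so A = 0.
Conserve atomic number: 0 + 74 = 74 + Z, so Z = 0.
A = 0 and Z = 0 is γ — a gamma ray.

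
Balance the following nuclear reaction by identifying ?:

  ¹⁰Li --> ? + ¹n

Conserve mass number: 10 = A + 1, so A = 9.
Conserve atomic number: 3 = Z + 0, so Z = 3.
Z = 3 is lithium, so the species is ⁹Li.

Li-9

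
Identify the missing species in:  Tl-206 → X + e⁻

Pb-206

Conserve mass number: 206 = A + 0, so A = 206.
Conserve atomic number: 81 = Z − 1, so Z = 82.
Z = 82 is lead, so the species is Pb-206.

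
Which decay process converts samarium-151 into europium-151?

beta-minus decay

ΔA = 151 − 151 = 0; ΔZ = 63 − 62 = +1.
A is unchanged and Z rises by 1 — a neutron has become a proton (β⁻ decay).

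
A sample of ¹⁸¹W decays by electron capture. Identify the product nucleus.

Electron capture: mass number changes by +0, atomic number by -1.
A: 181 = 181; Z: 74 − 1 = 73.
Z = 73 is tantalum, so the daughter is ¹⁸¹Ta.

Ta-181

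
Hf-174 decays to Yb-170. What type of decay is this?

ΔA = 170 − 174 = -4; ΔZ = 70 − 72 = -2.
A drops by 4 and Z drops by 2 — the signature of alpha emission.

alpha decay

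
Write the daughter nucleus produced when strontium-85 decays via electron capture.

Electron capture: mass number changes by +0, atomic number by -1.
A: 85 = 85; Z: 38 − 1 = 37.
Z = 37 is rubidium, so the daughter is rubidium-85.

Rb-85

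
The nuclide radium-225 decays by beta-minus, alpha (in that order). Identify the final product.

Fr-221

Start: (A, Z) = (225, 88).
After β⁻: (225, 89).
After α: (221, 87).
Z = 87 is francium.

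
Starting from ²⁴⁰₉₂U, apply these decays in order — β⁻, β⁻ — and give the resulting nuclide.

Start: (A, Z) = (240, 92).
After β⁻: (240, 93).
After β⁻: (240, 94).
Z = 94 is plutonium.

Pu-240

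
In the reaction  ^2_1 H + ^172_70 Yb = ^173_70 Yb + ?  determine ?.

Conserve mass number: 2 + 172 = 173 + A, so A = 1.
Conserve atomic number: 1 + 70 = 70 + Z, so Z = 1.
A = 1 and Z = 1 is ^1_1 H — a proton.

proton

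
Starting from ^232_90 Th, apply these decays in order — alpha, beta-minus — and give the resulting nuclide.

Ac-228

Start: (A, Z) = (232, 90).
After α: (228, 88).
After β⁻: (228, 89).
Z = 89 is actinium.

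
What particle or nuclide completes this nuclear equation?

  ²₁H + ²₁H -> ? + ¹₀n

He-3

Conserve mass number: 2 + 2 = A + 1, so A = 3.
Conserve atomic number: 1 + 1 = Z + 0, so Z = 2.
Z = 2 is helium, so the species is ³₂He.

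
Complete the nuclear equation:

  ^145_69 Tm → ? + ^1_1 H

Er-144

Conserve mass number: 145 = A + 1, so A = 144.
Conserve atomic number: 69 = Z + 1, so Z = 68.
Z = 68 is erbium, so the species is ^144_68 Er.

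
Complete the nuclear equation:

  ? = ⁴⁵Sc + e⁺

Ti-45

Conserve mass number: A = 45 + 0, so A = 45.
Conserve atomic number: Z = 21 + 1, so Z = 22.
Z = 22 is titanium, so the species is ⁴⁵Ti.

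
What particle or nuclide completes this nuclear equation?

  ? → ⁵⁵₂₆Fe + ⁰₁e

Co-55

Conserve mass number: A = 55 + 0, so A = 55.
Conserve atomic number: Z = 26 + 1, so Z = 27.
Z = 27 is cobalt, so the species is ⁵⁵₂₇Co.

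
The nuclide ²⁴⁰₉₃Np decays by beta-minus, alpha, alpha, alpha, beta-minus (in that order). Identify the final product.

Ac-228

Start: (A, Z) = (240, 93).
After β⁻: (240, 94).
After α: (236, 92).
After α: (232, 90).
After α: (228, 88).
After β⁻: (228, 89).
Z = 89 is actinium.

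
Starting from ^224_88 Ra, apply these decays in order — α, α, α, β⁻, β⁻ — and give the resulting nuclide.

Po-212

Start: (A, Z) = (224, 88).
After α: (220, 86).
After α: (216, 84).
After α: (212, 82).
After β⁻: (212, 83).
After β⁻: (212, 84).
Z = 84 is polonium.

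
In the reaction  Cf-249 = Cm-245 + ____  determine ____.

Conserve mass number: 249 = 245 + A, so A = 4.
Conserve atomic number: 98 = 96 + Z, so Z = 2.
A = 4 and Z = 2 is He-4 — an alpha particle.

alpha particle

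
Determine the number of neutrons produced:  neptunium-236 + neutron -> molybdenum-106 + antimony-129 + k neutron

2

Conserve mass number: 237 = 106 + 129 + k, so k = 237 − 235 = 2.
Check atomic number: 93 = 42 + 51 + 0 = 93. ✓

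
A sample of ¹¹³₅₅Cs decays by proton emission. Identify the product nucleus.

Xe-112

Proton emission: mass number changes by -1, atomic number by -1.
A: 113 − 1 = 112; Z: 55 − 1 = 54.
Z = 54 is xenon, so the daughter is ¹¹²₅₄Xe.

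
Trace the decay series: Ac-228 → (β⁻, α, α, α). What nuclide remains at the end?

Po-216

Start: (A, Z) = (228, 89).
After β⁻: (228, 90).
After α: (224, 88).
After α: (220, 86).
After α: (216, 84).
Z = 84 is polonium.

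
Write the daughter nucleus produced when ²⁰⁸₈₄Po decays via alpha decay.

Pb-204

Alpha decay: mass number changes by -4, atomic number by -2.
A: 208 − 4 = 204; Z: 84 − 2 = 82.
Z = 82 is lead, so the daughter is ²⁰⁴₈₂Pb.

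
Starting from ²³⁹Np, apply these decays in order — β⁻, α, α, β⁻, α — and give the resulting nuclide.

Ac-227

Start: (A, Z) = (239, 93).
After β⁻: (239, 94).
After α: (235, 92).
After α: (231, 90).
After β⁻: (231, 91).
After α: (227, 89).
Z = 89 is actinium.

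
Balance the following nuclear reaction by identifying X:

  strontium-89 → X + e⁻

Y-89

Conserve mass number: 89 = A + 0, so A = 89.
Conserve atomic number: 38 = Z − 1, so Z = 39.
Z = 39 is yttrium, so the species is yttrium-89.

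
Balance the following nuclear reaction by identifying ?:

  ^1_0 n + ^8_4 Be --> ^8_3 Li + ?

Conserve mass number: 1 + 8 = 8 + A, so A = 1.
Conserve atomic number: 0 + 4 = 3 + Z, so Z = 1.
A = 1 and Z = 1 is ^1_1 H — a proton.

proton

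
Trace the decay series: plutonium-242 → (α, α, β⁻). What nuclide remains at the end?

Start: (A, Z) = (242, 94).
After α: (238, 92).
After α: (234, 90).
After β⁻: (234, 91).
Z = 91 is protactinium.

Pa-234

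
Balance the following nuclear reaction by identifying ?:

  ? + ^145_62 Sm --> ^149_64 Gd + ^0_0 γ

Conserve mass number: A + 145 = 149 + 0, so A = 4.
Conserve atomic number: Z + 62 = 64 + 0, so Z = 2.
A = 4 and Z = 2 is ^4_2 He — an alpha particle.

alpha particle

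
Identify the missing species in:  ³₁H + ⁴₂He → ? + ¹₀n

Conserve mass number: 3 + 4 = A + 1, so A = 6.
Conserve atomic number: 1 + 2 = Z + 0, so Z = 3.
Z = 3 is lithium, so the species is ⁶₃Li.

Li-6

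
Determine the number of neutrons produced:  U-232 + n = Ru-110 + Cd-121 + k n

Conserve mass number: 233 = 110 + 121 + k, so k = 233 − 231 = 2.
Check atomic number: 92 = 44 + 48 + 0 = 92. ✓

2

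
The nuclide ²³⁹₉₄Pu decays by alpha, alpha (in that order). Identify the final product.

Th-231

Start: (A, Z) = (239, 94).
After α: (235, 92).
After α: (231, 90).
Z = 90 is thorium.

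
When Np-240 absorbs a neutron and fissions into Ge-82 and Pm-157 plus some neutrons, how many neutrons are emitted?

2

Conserve mass number: 241 = 82 + 157 + k, so k = 241 − 239 = 2.
Check atomic number: 93 = 32 + 61 + 0 = 93. ✓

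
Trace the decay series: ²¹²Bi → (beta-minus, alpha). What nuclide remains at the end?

Pb-208

Start: (A, Z) = (212, 83).
After β⁻: (212, 84).
After α: (208, 82).
Z = 82 is lead.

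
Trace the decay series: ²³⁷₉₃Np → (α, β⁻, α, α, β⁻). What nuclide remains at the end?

Ac-225

Start: (A, Z) = (237, 93).
After α: (233, 91).
After β⁻: (233, 92).
After α: (229, 90).
After α: (225, 88).
After β⁻: (225, 89).
Z = 89 is actinium.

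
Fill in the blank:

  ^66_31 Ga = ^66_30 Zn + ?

positron

Conserve mass number: 66 = 66 + A, so A = 0.
Conserve atomic number: 31 = 30 + Z, so Z = 1.
A = 0 and Z = 1 is ^0_1 e — a positron.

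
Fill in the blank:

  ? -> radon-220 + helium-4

Conserve mass number: A = 220 + 4, so A = 224.
Conserve atomic number: Z = 86 + 2, so Z = 88.
Z = 88 is radium, so the species is radium-224.

Ra-224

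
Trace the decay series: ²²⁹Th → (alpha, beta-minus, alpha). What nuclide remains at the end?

Start: (A, Z) = (229, 90).
After α: (225, 88).
After β⁻: (225, 89).
After α: (221, 87).
Z = 87 is francium.

Fr-221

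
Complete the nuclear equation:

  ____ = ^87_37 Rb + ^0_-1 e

Kr-87

Conserve mass number: A = 87 + 0, so A = 87.
Conserve atomic number: Z = 37 − 1, so Z = 36.
Z = 36 is krypton, so the species is ^87_36 Kr.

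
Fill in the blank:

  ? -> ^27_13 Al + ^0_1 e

Si-27

Conserve mass number: A = 27 + 0, so A = 27.
Conserve atomic number: Z = 13 + 1, so Z = 14.
Z = 14 is silicon, so the species is ^27_14 Si.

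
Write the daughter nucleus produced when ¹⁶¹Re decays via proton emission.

Proton emission: mass number changes by -1, atomic number by -1.
A: 161 − 1 = 160; Z: 75 − 1 = 74.
Z = 74 is tungsten, so the daughter is ¹⁶⁰W.

W-160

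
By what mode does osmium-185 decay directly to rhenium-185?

beta-plus decay or electron capture

ΔA = 185 − 185 = 0; ΔZ = 75 − 76 = -1.
A is unchanged and Z drops by 1 — a proton has become a neutron (β⁺ emission or electron capture).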